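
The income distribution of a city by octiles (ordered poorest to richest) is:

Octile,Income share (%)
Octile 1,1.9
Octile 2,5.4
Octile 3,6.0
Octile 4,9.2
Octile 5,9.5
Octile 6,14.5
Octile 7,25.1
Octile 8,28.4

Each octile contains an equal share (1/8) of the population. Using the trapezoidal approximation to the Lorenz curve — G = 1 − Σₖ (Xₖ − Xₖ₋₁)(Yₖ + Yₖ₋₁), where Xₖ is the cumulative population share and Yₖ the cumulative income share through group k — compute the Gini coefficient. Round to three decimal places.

0.387

Cumulative income shares Yₖ: 0.0190, 0.0730, 0.1330, 0.2250, 0.3200, 0.4650, 0.7160, 1.0000
Σ (Xₖ−Xₖ₋₁)(Yₖ+Yₖ₋₁) = (1/8)(0.0190+0.0000) + (1/8)(0.0730+0.0190) + (1/8)(0.1330+0.0730) + (1/8)(0.2250+0.1330) + (1/8)(0.3200+0.2250) + (1/8)(0.4650+0.3200) + (1/8)(0.7160+0.4650) + (1/8)(1.0000+0.7160)
  = 0.0024 + 0.0115 + 0.0258 + 0.0447 + 0.0681 + 0.0981 + 0.1476 + 0.2145 = 0.6128
G = 1 − 0.6128 = 0.3872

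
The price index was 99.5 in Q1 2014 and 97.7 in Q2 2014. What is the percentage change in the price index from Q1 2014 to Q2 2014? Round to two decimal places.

Change = (97.7 − 99.5) / 99.5 × 100
       = -1.8 / 99.5 × 100 = -1.8090%

-1.81%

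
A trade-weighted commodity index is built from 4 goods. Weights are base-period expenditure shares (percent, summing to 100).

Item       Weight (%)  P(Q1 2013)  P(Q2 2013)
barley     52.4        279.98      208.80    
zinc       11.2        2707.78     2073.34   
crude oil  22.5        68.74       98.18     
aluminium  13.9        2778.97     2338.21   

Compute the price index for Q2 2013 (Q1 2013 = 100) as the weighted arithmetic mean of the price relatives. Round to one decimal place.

91.5

barley: 52.4 × (208.80/279.98) = 52.4 × 0.745768 = 39.0782
zinc: 11.2 × (2073.34/2707.78) = 11.2 × 0.765697 = 8.5758
crude oil: 22.5 × (98.18/68.74) = 22.5 × 1.428280 = 32.1363
aluminium: 13.9 × (2338.21/2778.97) = 13.9 × 0.841394 = 11.6954
Index = Σ wᵢ·(p₁ᵢ/p₀ᵢ) = 39.0782 + 8.5758 + 32.1363 + 11.6954 = 91.4857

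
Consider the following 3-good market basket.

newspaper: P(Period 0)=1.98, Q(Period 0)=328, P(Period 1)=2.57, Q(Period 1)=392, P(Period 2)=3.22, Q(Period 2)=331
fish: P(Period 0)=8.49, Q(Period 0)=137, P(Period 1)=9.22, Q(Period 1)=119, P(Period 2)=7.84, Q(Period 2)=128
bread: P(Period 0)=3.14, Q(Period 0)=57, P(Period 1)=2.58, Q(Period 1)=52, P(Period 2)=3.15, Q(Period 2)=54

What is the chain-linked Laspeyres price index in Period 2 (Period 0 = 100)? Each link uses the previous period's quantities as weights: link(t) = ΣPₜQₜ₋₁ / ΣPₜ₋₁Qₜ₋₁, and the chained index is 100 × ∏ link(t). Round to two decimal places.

Link Period 0→Period 1:
ΣP(Period 1)Q(Period 0) = 2.57×328 + 9.22×137 + 2.58×57 = 842.96 + 1263.14 + 147.06 = 2253.16
ΣP(Period 0)Q(Period 0) = 1.98×328 + 8.49×137 + 3.14×57 = 649.44 + 1163.13 + 178.98 = 1991.55
link = 2253.16/1991.55 = 1.131360
Link Period 1→Period 2:
ΣP(Period 2)Q(Period 1) = 3.22×392 + 7.84×119 + 3.15×52 = 1262.24 + 932.96 + 163.8 = 2359
ΣP(Period 1)Q(Period 1) = 2.57×392 + 9.22×119 + 2.58×52 = 1007.44 + 1097.18 + 134.16 = 2238.78
link = 2359/2238.78 = 1.053699
Chained index = 100 × 1.131360 × 1.053699 = 119.2113

119.21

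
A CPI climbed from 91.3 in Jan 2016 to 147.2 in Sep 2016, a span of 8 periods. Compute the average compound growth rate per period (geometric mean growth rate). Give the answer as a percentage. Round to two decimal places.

Growth factor = (147.2/91.3)^(1/8) = (1.612267)^(1/8) = 1.061524
Growth rate = 1.061524 − 1 = 0.061524 = 6.1524%

6.15%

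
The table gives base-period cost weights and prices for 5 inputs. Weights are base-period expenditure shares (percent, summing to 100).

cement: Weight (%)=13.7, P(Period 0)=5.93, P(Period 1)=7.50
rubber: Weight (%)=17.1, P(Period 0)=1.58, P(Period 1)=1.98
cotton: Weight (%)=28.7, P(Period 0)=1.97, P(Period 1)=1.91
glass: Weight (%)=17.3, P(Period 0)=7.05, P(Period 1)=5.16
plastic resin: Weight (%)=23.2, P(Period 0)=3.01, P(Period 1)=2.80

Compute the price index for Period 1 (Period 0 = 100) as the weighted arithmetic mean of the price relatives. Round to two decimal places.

100.83

cement: 13.7 × (7.50/5.93) = 13.7 × 1.264755 = 17.3272
rubber: 17.1 × (1.98/1.58) = 17.1 × 1.253165 = 21.4291
cotton: 28.7 × (1.91/1.97) = 28.7 × 0.969543 = 27.8259
glass: 17.3 × (5.16/7.05) = 17.3 × 0.731915 = 12.6621
plastic resin: 23.2 × (2.80/3.01) = 23.2 × 0.930233 = 21.5814
Index = Σ wᵢ·(p₁ᵢ/p₀ᵢ) = 17.3272 + 21.4291 + 27.8259 + 12.6621 + 21.5814 = 100.8257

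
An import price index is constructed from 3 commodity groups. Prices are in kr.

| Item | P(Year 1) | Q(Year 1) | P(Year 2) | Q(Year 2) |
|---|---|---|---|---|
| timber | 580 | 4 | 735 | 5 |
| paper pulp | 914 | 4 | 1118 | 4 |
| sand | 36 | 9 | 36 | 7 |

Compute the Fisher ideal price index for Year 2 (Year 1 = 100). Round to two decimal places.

123.08

Laspeyres component (base-period weights):
ΣP(Year 2)Q(Year 1) = 735×4 + 1118×4 + 36×9 = 2940 + 4472 + 324 = 7736
ΣP(Year 1)Q(Year 1) = 580×4 + 914×4 + 36×9 = 2320 + 3656 + 324 = 6300
L = 7736 / 6300 × 100 = 122.7937
Paasche component (current-period weights):
ΣP(Year 2)Q(Year 2) = 735×5 + 1118×4 + 36×7 = 3675 + 4472 + 252 = 8399
ΣP(Year 1)Q(Year 2) = 580×5 + 914×4 + 36×7 = 2900 + 3656 + 252 = 6808
P = 8399 / 6808 × 100 = 123.3696
Fisher = √(L × P) = √(122.7937 × 123.3696) = 123.0813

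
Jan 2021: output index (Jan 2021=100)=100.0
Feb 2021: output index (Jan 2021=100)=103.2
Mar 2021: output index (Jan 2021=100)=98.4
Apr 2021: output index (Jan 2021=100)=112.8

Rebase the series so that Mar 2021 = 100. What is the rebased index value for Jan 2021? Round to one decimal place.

101.6

Rebased(Jan 2021) = 100.0 / 98.4 × 100 = 101.6260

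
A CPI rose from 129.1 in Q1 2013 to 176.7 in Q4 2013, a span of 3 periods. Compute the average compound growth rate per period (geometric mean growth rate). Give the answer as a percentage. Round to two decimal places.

Growth factor = (176.7/129.1)^(1/3) = (1.368706)^(1/3) = 1.110291
Growth rate = 1.110291 − 1 = 0.110291 = 11.0291%

11.03%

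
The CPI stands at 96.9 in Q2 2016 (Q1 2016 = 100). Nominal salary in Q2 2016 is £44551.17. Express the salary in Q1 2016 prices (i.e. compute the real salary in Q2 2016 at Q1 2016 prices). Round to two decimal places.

Real = Nominal ÷ (Index/100) = 44551.17 ÷ (96.9/100)
     = 44551.17 ÷ 0.969 = 45976.4396

45976.44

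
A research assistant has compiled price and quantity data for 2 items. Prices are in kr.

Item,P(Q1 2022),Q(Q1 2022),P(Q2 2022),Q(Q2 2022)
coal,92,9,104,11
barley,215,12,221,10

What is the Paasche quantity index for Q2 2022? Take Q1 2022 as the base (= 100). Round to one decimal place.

Paasche quantity index uses current-period prices as weights.
ΣP(Q2 2022)·Q(Q2 2022) = 104×11 + 221×10 = 1144 + 2210 = 3354
ΣP(Q2 2022)·Q(Q1 2022) = 104×9 + 221×12 = 936 + 2652 = 3588
Index = 3354 / 3588 × 100 = 93.4783

93.5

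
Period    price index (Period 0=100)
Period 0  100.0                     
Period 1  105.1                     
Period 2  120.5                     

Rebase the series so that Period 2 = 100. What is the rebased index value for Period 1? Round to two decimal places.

87.22

Rebased(Period 1) = 105.1 / 120.5 × 100 = 87.2199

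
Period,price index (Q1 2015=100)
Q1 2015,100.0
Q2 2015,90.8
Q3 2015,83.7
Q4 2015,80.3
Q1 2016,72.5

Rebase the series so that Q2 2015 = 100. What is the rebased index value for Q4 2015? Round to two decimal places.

Rebased(Q4 2015) = 80.3 / 90.8 × 100 = 88.4361

88.44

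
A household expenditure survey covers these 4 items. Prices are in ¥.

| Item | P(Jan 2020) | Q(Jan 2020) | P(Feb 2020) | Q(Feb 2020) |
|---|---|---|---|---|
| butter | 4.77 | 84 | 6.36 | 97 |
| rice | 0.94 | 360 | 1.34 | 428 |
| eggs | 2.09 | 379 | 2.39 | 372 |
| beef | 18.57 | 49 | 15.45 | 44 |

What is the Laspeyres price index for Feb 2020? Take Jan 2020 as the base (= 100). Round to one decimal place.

Laspeyres price index uses base-period quantities as weights.
ΣP(Feb 2020)·Q(Jan 2020) = 6.36×84 + 1.34×360 + 2.39×379 + 15.45×49 = 534.24 + 482.4 + 905.81 + 757.05 = 2679.5
ΣP(Jan 2020)·Q(Jan 2020) = 4.77×84 + 0.94×360 + 2.09×379 + 18.57×49 = 400.68 + 338.4 + 792.11 + 909.93 = 2441.12
Index = 2679.5 / 2441.12 × 100 = 109.7652

109.8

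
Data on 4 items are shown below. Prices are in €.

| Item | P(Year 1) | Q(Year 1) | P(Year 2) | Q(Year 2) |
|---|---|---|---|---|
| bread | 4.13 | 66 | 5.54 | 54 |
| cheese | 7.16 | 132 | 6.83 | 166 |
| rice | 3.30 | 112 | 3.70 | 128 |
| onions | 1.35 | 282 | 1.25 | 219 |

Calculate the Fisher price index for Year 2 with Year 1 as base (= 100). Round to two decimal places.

Laspeyres component (base-period weights):
ΣP(Year 2)Q(Year 1) = 5.54×66 + 6.83×132 + 3.70×112 + 1.25×282 = 365.64 + 901.56 + 414.4 + 352.5 = 2034.1
ΣP(Year 1)Q(Year 1) = 4.13×66 + 7.16×132 + 3.30×112 + 1.35×282 = 272.58 + 945.12 + 369.6 + 380.7 = 1968
L = 2034.1 / 1968 × 100 = 103.3587
Paasche component (current-period weights):
ΣP(Year 2)Q(Year 2) = 5.54×54 + 6.83×166 + 3.70×128 + 1.25×219 = 299.16 + 1133.78 + 473.6 + 273.75 = 2180.29
ΣP(Year 1)Q(Year 2) = 4.13×54 + 7.16×166 + 3.30×128 + 1.35×219 = 223.02 + 1188.56 + 422.4 + 295.65 = 2129.63
P = 2180.29 / 2129.63 × 100 = 102.3788
Fisher = √(L × P) = √(103.3587 × 102.3788) = 102.8676

102.87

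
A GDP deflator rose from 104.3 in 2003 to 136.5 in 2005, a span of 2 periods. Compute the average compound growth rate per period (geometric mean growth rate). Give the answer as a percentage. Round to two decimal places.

14.40%

Growth factor = (136.5/104.3)^(1/2) = (1.308725)^(1/2) = 1.143995
Growth rate = 1.143995 − 1 = 0.143995 = 14.3995%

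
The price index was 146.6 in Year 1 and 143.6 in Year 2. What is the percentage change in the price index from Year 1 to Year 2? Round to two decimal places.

Change = (143.6 − 146.6) / 146.6 × 100
       = -3.0 / 146.6 × 100 = -2.0464%

-2.05%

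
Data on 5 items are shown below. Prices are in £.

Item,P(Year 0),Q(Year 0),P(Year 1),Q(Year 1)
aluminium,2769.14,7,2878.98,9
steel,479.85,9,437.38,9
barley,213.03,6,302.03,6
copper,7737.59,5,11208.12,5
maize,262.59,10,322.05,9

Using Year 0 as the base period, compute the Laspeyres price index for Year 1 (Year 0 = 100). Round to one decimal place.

Laspeyres price index uses base-period quantities as weights.
ΣP(Year 1)·Q(Year 0) = 2878.98×7 + 437.38×9 + 302.03×6 + 11208.12×5 + 322.05×10 = 20152.86 + 3936.42 + 1812.18 + 56040.6 + 3220.5 = 85162.56
ΣP(Year 0)·Q(Year 0) = 2769.14×7 + 479.85×9 + 213.03×6 + 7737.59×5 + 262.59×10 = 19383.98 + 4318.65 + 1278.18 + 38687.95 + 2625.9 = 66294.66
Index = 85162.56 / 66294.66 × 100 = 128.4607

128.5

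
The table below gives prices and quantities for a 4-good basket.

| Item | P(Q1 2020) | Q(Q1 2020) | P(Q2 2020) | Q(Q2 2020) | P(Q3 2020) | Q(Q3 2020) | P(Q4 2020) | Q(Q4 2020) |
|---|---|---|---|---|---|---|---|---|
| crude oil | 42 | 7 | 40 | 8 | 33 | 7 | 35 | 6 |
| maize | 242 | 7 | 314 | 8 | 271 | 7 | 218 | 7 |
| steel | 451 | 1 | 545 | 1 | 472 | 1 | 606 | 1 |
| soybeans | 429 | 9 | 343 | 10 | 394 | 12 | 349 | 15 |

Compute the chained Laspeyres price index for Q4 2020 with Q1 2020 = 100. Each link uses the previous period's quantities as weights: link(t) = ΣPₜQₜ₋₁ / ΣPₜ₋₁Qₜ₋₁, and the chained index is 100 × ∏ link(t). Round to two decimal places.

Link Q1 2020→Q2 2020:
ΣP(Q2 2020)Q(Q1 2020) = 40×7 + 314×7 + 545×1 + 343×9 = 280 + 2198 + 545 + 3087 = 6110
ΣP(Q1 2020)Q(Q1 2020) = 42×7 + 242×7 + 451×1 + 429×9 = 294 + 1694 + 451 + 3861 = 6300
link = 6110/6300 = 0.969841
Link Q2 2020→Q3 2020:
ΣP(Q3 2020)Q(Q2 2020) = 33×8 + 271×8 + 472×1 + 394×10 = 264 + 2168 + 472 + 3940 = 6844
ΣP(Q2 2020)Q(Q2 2020) = 40×8 + 314×8 + 545×1 + 343×10 = 320 + 2512 + 545 + 3430 = 6807
link = 6844/6807 = 1.005436
Link Q3 2020→Q4 2020:
ΣP(Q4 2020)Q(Q3 2020) = 35×7 + 218×7 + 606×1 + 349×12 = 245 + 1526 + 606 + 4188 = 6565
ΣP(Q3 2020)Q(Q3 2020) = 33×7 + 271×7 + 472×1 + 394×12 = 231 + 1897 + 472 + 4728 = 7328
link = 6565/7328 = 0.895879
Chained index = 100 × 0.969841 × 1.005436 × 0.895879 = 87.3583

87.36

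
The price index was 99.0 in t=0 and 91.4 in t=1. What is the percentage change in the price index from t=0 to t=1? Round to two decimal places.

Change = (91.4 − 99.0) / 99.0 × 100
       = -7.6 / 99.0 × 100 = -7.6768%

-7.68%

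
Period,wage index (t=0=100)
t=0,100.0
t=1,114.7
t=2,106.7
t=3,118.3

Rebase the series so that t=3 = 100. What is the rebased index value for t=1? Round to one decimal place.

97.0

Rebased(t=1) = 114.7 / 118.3 × 100 = 96.9569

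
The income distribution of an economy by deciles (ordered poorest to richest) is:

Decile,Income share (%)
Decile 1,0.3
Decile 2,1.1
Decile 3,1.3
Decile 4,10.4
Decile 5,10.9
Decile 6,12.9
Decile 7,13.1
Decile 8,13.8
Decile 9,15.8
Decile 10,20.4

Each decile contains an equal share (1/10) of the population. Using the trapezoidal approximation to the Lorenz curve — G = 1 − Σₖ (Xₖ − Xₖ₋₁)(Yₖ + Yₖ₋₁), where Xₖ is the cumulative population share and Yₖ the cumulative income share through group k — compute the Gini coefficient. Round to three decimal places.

Cumulative income shares Yₖ: 0.0030, 0.0140, 0.0270, 0.1310, 0.2400, 0.3690, 0.5000, 0.6380, 0.7960, 1.0000
Σ (Xₖ−Xₖ₋₁)(Yₖ+Yₖ₋₁) = (1/10)(0.0030+0.0000) + (1/10)(0.0140+0.0030) + (1/10)(0.0270+0.0140) + (1/10)(0.1310+0.0270) + (1/10)(0.2400+0.1310) + (1/10)(0.3690+0.2400) + (1/10)(0.5000+0.3690) + (1/10)(0.6380+0.5000) + (1/10)(0.7960+0.6380) + (1/10)(1.0000+0.7960)
  = 0.0003 + 0.0017 + 0.0041 + 0.0158 + 0.0371 + 0.0609 + 0.0869 + 0.1138 + 0.1434 + 0.1796 = 0.6436
G = 1 − 0.6436 = 0.3564

0.356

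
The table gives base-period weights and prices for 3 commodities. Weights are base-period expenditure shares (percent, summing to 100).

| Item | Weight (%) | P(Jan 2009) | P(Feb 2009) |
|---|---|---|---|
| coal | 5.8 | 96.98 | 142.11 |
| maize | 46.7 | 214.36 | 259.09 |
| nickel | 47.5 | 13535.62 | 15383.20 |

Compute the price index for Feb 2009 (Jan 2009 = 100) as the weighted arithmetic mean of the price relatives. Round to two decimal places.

coal: 5.8 × (142.11/96.98) = 5.8 × 1.465354 = 8.4991
maize: 46.7 × (259.09/214.36) = 46.7 × 1.208668 = 56.4448
nickel: 47.5 × (15383.20/13535.62) = 47.5 × 1.136498 = 53.9836
Index = Σ wᵢ·(p₁ᵢ/p₀ᵢ) = 8.4991 + 56.4448 + 53.9836 = 118.9275

118.93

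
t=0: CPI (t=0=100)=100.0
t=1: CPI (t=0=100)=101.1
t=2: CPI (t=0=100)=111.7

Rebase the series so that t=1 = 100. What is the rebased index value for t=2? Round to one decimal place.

110.5

Rebased(t=2) = 111.7 / 101.1 × 100 = 110.4847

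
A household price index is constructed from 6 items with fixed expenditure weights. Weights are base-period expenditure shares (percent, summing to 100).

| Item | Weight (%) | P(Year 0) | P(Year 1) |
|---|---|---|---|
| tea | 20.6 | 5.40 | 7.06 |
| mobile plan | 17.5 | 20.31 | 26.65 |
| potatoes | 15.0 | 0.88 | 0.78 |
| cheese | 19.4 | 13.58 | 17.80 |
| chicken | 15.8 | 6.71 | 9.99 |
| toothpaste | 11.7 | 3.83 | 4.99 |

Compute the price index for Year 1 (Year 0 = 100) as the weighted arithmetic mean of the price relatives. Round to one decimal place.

tea: 20.6 × (7.06/5.40) = 20.6 × 1.307407 = 26.9326
mobile plan: 17.5 × (26.65/20.31) = 17.5 × 1.312161 = 22.9628
potatoes: 15.0 × (0.78/0.88) = 15.0 × 0.886364 = 13.2955
cheese: 19.4 × (17.80/13.58) = 19.4 × 1.310751 = 25.4286
chicken: 15.8 × (9.99/6.71) = 15.8 × 1.488823 = 23.5234
toothpaste: 11.7 × (4.99/3.83) = 11.7 × 1.302872 = 15.2436
Index = Σ wᵢ·(p₁ᵢ/p₀ᵢ) = 26.9326 + 22.9628 + 13.2955 + 25.4286 + 23.5234 + 15.2436 = 127.3864

127.4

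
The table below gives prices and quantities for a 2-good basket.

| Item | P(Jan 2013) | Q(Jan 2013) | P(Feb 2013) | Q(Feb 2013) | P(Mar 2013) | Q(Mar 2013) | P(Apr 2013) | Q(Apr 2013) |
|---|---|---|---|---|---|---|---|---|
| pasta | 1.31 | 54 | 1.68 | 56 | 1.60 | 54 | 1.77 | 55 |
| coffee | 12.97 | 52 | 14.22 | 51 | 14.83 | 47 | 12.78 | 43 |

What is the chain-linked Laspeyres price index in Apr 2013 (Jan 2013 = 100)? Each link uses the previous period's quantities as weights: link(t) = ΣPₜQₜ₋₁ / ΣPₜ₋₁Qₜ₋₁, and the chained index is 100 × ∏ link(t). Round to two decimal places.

Link Jan 2013→Feb 2013:
ΣP(Feb 2013)Q(Jan 2013) = 1.68×54 + 14.22×52 = 90.72 + 739.44 = 830.16
ΣP(Jan 2013)Q(Jan 2013) = 1.31×54 + 12.97×52 = 70.74 + 674.44 = 745.18
link = 830.16/745.18 = 1.114040
Link Feb 2013→Mar 2013:
ΣP(Mar 2013)Q(Feb 2013) = 1.60×56 + 14.83×51 = 89.6 + 756.33 = 845.93
ΣP(Feb 2013)Q(Feb 2013) = 1.68×56 + 14.22×51 = 94.08 + 725.22 = 819.3
link = 845.93/819.3 = 1.032503
Link Mar 2013→Apr 2013:
ΣP(Apr 2013)Q(Mar 2013) = 1.77×54 + 12.78×47 = 95.58 + 600.66 = 696.24
ΣP(Mar 2013)Q(Mar 2013) = 1.60×54 + 14.83×47 = 86.4 + 697.01 = 783.41
link = 696.24/783.41 = 0.888730
Chained index = 100 × 1.114040 × 1.032503 × 0.888730 = 102.2261

102.23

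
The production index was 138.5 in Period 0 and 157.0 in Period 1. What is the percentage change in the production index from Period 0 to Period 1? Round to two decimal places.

13.36%

Change = (157.0 − 138.5) / 138.5 × 100
       = 18.5 / 138.5 × 100 = 13.3574%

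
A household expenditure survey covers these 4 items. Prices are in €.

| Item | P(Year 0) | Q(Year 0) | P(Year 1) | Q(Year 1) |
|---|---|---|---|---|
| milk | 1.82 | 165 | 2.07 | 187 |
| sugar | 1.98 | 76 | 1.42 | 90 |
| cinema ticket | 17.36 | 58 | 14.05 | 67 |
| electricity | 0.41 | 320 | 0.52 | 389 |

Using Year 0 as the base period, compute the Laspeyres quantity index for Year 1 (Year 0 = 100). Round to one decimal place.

Laspeyres quantity index uses base-period prices as weights.
ΣP(Year 0)·Q(Year 1) = 1.82×187 + 1.98×90 + 17.36×67 + 0.41×389 = 340.34 + 178.2 + 1163.12 + 159.49 = 1841.15
ΣP(Year 0)·Q(Year 0) = 1.82×165 + 1.98×76 + 17.36×58 + 0.41×320 = 300.3 + 150.48 + 1006.88 + 131.2 = 1588.86
Index = 1841.15 / 1588.86 × 100 = 115.8787

115.9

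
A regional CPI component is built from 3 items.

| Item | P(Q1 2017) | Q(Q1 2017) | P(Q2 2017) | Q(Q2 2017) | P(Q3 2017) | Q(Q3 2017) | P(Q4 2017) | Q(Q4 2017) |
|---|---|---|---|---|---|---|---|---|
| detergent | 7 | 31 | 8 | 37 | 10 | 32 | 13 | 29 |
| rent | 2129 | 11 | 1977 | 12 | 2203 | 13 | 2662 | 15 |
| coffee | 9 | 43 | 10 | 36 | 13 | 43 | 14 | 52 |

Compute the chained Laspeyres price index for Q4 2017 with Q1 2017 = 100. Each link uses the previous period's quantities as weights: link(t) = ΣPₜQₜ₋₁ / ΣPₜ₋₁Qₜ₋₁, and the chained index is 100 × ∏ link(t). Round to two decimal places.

Link Q1 2017→Q2 2017:
ΣP(Q2 2017)Q(Q1 2017) = 8×31 + 1977×11 + 10×43 = 248 + 21747 + 430 = 22425
ΣP(Q1 2017)Q(Q1 2017) = 7×31 + 2129×11 + 9×43 = 217 + 23419 + 387 = 24023
link = 22425/24023 = 0.933480
Link Q2 2017→Q3 2017:
ΣP(Q3 2017)Q(Q2 2017) = 10×37 + 2203×12 + 13×36 = 370 + 26436 + 468 = 27274
ΣP(Q2 2017)Q(Q2 2017) = 8×37 + 1977×12 + 10×36 = 296 + 23724 + 360 = 24380
link = 27274/24380 = 1.118704
Link Q3 2017→Q4 2017:
ΣP(Q4 2017)Q(Q3 2017) = 13×32 + 2662×13 + 14×43 = 416 + 34606 + 602 = 35624
ΣP(Q3 2017)Q(Q3 2017) = 10×32 + 2203×13 + 13×43 = 320 + 28639 + 559 = 29518
link = 35624/29518 = 1.206857
Chained index = 100 × 0.933480 × 1.118704 × 1.206857 = 126.0306

126.03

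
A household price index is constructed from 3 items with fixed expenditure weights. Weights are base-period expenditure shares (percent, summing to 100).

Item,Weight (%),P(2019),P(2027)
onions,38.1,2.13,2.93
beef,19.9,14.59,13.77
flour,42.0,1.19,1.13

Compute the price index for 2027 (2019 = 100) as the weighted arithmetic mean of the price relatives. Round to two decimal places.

onions: 38.1 × (2.93/2.13) = 38.1 × 1.375587 = 52.4099
beef: 19.9 × (13.77/14.59) = 19.9 × 0.943797 = 18.7816
flour: 42.0 × (1.13/1.19) = 42.0 × 0.949580 = 39.8824
Index = Σ wᵢ·(p₁ᵢ/p₀ᵢ) = 52.4099 + 18.7816 + 39.8824 = 111.0738

111.07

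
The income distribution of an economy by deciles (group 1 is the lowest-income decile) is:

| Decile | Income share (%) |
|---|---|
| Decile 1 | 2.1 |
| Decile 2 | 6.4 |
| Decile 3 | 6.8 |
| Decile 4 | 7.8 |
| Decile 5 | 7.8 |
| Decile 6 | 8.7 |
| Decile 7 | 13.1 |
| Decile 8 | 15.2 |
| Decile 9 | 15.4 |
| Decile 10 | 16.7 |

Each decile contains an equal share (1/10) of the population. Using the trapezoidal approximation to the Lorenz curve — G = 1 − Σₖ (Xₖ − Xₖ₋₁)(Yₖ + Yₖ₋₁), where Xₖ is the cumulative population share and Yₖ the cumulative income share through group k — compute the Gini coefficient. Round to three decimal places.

Cumulative income shares Yₖ: 0.0210, 0.0850, 0.1530, 0.2310, 0.3090, 0.3960, 0.5270, 0.6790, 0.8330, 1.0000
Σ (Xₖ−Xₖ₋₁)(Yₖ+Yₖ₋₁) = (1/10)(0.0210+0.0000) + (1/10)(0.0850+0.0210) + (1/10)(0.1530+0.0850) + (1/10)(0.2310+0.1530) + (1/10)(0.3090+0.2310) + (1/10)(0.3960+0.3090) + (1/10)(0.5270+0.3960) + (1/10)(0.6790+0.5270) + (1/10)(0.8330+0.6790) + (1/10)(1.0000+0.8330)
  = 0.0021 + 0.0106 + 0.0238 + 0.0384 + 0.0540 + 0.0705 + 0.0923 + 0.1206 + 0.1512 + 0.1833 = 0.7468
G = 1 − 0.7468 = 0.2532

0.253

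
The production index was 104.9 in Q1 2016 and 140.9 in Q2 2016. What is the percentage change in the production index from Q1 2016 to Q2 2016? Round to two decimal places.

Change = (140.9 − 104.9) / 104.9 × 100
       = 36.0 / 104.9 × 100 = 34.3184%

34.32%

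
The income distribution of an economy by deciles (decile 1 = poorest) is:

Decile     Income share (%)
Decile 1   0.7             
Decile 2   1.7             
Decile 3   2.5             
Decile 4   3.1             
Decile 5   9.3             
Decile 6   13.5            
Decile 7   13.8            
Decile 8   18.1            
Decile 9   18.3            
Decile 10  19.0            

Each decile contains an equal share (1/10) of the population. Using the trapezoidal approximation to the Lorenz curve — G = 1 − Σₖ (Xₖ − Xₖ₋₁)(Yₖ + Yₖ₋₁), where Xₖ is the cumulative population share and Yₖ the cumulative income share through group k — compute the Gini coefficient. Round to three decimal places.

Cumulative income shares Yₖ: 0.0070, 0.0240, 0.0490, 0.0800, 0.1730, 0.3080, 0.4460, 0.6270, 0.8100, 1.0000
Σ (Xₖ−Xₖ₋₁)(Yₖ+Yₖ₋₁) = (1/10)(0.0070+0.0000) + (1/10)(0.0240+0.0070) + (1/10)(0.0490+0.0240) + (1/10)(0.0800+0.0490) + (1/10)(0.1730+0.0800) + (1/10)(0.3080+0.1730) + (1/10)(0.4460+0.3080) + (1/10)(0.6270+0.4460) + (1/10)(0.8100+0.6270) + (1/10)(1.0000+0.8100)
  = 0.0007 + 0.0031 + 0.0073 + 0.0129 + 0.0253 + 0.0481 + 0.0754 + 0.1073 + 0.1437 + 0.1810 = 0.6048
G = 1 − 0.6048 = 0.3952

0.395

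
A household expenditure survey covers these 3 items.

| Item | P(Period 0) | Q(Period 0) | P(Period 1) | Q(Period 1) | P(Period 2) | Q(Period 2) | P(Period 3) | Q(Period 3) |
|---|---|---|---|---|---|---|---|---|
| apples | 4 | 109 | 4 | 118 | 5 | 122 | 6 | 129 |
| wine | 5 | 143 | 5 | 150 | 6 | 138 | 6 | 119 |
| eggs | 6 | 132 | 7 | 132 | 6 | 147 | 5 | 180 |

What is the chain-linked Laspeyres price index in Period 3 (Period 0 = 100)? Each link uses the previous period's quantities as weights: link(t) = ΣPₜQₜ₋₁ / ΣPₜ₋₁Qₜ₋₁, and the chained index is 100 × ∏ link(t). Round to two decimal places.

112.34

Link Period 0→Period 1:
ΣP(Period 1)Q(Period 0) = 4×109 + 5×143 + 7×132 = 436 + 715 + 924 = 2075
ΣP(Period 0)Q(Period 0) = 4×109 + 5×143 + 6×132 = 436 + 715 + 792 = 1943
link = 2075/1943 = 1.067936
Link Period 1→Period 2:
ΣP(Period 2)Q(Period 1) = 5×118 + 6×150 + 6×132 = 590 + 900 + 792 = 2282
ΣP(Period 1)Q(Period 1) = 4×118 + 5×150 + 7×132 = 472 + 750 + 924 = 2146
link = 2282/2146 = 1.063374
Link Period 2→Period 3:
ΣP(Period 3)Q(Period 2) = 6×122 + 6×138 + 5×147 = 732 + 828 + 735 = 2295
ΣP(Period 2)Q(Period 2) = 5×122 + 6×138 + 6×147 = 610 + 828 + 882 = 2320
link = 2295/2320 = 0.989224
Chained index = 100 × 1.067936 × 1.063374 × 0.989224 = 112.3378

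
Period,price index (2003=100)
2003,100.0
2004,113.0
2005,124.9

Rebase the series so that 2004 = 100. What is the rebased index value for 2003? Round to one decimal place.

88.5

Rebased(2003) = 100.0 / 113.0 × 100 = 88.4956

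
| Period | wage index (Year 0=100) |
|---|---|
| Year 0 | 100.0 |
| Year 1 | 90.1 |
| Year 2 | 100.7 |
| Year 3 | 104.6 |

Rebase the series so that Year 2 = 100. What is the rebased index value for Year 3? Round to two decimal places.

Rebased(Year 3) = 104.6 / 100.7 × 100 = 103.8729

103.87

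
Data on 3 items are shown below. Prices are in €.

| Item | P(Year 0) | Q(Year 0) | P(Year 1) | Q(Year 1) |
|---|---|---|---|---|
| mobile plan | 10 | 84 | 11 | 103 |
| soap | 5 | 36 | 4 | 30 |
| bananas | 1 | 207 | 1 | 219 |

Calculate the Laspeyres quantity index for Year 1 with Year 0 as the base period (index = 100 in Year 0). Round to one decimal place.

Laspeyres quantity index uses base-period prices as weights.
ΣP(Year 0)·Q(Year 1) = 10×103 + 5×30 + 1×219 = 1030 + 150 + 219 = 1399
ΣP(Year 0)·Q(Year 0) = 10×84 + 5×36 + 1×207 = 840 + 180 + 207 = 1227
Index = 1399 / 1227 × 100 = 114.0179

114.0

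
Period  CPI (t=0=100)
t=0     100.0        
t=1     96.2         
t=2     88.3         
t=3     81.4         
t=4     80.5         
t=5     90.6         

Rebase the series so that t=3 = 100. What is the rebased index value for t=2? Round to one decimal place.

Rebased(t=2) = 88.3 / 81.4 × 100 = 108.4767

108.5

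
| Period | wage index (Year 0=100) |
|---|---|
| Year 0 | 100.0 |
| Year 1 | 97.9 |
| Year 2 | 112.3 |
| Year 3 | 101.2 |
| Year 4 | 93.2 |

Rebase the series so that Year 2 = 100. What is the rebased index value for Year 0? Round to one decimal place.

89.0

Rebased(Year 0) = 100.0 / 112.3 × 100 = 89.0472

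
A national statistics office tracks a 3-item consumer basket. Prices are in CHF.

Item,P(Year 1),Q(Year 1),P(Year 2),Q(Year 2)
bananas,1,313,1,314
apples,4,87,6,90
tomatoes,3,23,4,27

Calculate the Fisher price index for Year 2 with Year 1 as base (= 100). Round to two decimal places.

Laspeyres component (base-period weights):
ΣP(Year 2)Q(Year 1) = 1×313 + 6×87 + 4×23 = 313 + 522 + 92 = 927
ΣP(Year 1)Q(Year 1) = 1×313 + 4×87 + 3×23 = 313 + 348 + 69 = 730
L = 927 / 730 × 100 = 126.9863
Paasche component (current-period weights):
ΣP(Year 2)Q(Year 2) = 1×314 + 6×90 + 4×27 = 314 + 540 + 108 = 962
ΣP(Year 1)Q(Year 2) = 1×314 + 4×90 + 3×27 = 314 + 360 + 81 = 755
P = 962 / 755 × 100 = 127.4172
Fisher = √(L × P) = √(126.9863 × 127.4172) = 127.2016

127.20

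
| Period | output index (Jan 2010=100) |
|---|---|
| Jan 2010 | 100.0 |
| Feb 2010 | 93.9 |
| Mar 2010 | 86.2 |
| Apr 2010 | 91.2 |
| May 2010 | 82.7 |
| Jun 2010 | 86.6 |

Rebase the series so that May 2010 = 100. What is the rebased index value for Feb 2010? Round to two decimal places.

113.54

Rebased(Feb 2010) = 93.9 / 82.7 × 100 = 113.5429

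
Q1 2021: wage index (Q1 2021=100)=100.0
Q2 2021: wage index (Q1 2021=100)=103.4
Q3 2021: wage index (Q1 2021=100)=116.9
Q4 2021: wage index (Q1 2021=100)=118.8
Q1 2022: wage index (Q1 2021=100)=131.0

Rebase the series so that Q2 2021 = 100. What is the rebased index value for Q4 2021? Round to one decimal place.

Rebased(Q4 2021) = 118.8 / 103.4 × 100 = 114.8936

114.9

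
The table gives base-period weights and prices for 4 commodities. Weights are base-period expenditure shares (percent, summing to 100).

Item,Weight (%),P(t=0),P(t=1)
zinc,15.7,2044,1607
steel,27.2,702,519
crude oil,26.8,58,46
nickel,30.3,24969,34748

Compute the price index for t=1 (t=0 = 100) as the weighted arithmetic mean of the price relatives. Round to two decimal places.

95.87

zinc: 15.7 × (1607/2044) = 15.7 × 0.786204 = 12.3434
steel: 27.2 × (519/702) = 27.2 × 0.739316 = 20.1094
crude oil: 26.8 × (46/58) = 26.8 × 0.793103 = 21.2552
nickel: 30.3 × (34748/24969) = 30.3 × 1.391646 = 42.1669
Index = Σ wᵢ·(p₁ᵢ/p₀ᵢ) = 12.3434 + 20.1094 + 21.2552 + 42.1669 = 95.8748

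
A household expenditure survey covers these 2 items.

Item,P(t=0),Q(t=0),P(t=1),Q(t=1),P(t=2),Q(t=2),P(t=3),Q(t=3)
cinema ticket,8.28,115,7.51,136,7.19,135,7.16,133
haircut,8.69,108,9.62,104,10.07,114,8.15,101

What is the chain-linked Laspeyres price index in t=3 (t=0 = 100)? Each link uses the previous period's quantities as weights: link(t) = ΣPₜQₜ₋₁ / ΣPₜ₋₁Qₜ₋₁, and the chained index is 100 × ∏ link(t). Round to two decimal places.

Link t=0→t=1:
ΣP(t=1)Q(t=0) = 7.51×115 + 9.62×108 = 863.65 + 1038.96 = 1902.61
ΣP(t=0)Q(t=0) = 8.28×115 + 8.69×108 = 952.2 + 938.52 = 1890.72
link = 1902.61/1890.72 = 1.006289
Link t=1→t=2:
ΣP(t=2)Q(t=1) = 7.19×136 + 10.07×104 = 977.84 + 1047.28 = 2025.12
ΣP(t=1)Q(t=1) = 7.51×136 + 9.62×104 = 1021.36 + 1000.48 = 2021.84
link = 2025.12/2021.84 = 1.001622
Link t=2→t=3:
ΣP(t=3)Q(t=2) = 7.16×135 + 8.15×114 = 966.6 + 929.1 = 1895.7
ΣP(t=2)Q(t=2) = 7.19×135 + 10.07×114 = 970.65 + 1147.98 = 2118.63
link = 1895.7/2118.63 = 0.894776
Chained index = 100 × 1.006289 × 1.001622 × 0.894776 = 90.1864

90.19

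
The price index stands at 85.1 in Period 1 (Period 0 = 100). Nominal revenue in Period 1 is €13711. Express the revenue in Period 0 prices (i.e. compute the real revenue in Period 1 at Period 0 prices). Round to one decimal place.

16111.6

Real = Nominal ÷ (Index/100) = 13711 ÷ (85.1/100)
     = 13711 ÷ 0.851 = 16111.6334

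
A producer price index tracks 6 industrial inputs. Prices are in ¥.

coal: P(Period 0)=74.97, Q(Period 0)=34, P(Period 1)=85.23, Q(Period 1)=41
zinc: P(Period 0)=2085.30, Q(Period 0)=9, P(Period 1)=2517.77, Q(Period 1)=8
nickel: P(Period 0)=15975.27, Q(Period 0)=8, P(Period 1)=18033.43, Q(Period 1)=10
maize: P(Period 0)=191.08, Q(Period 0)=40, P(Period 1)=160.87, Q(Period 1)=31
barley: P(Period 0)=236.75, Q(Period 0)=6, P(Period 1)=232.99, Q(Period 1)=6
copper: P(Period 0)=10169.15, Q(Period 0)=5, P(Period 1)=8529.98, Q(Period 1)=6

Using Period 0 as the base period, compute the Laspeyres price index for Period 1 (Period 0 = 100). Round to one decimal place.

105.4

Laspeyres price index uses base-period quantities as weights.
ΣP(Period 1)·Q(Period 0) = 85.23×34 + 2517.77×9 + 18033.43×8 + 160.87×40 + 232.99×6 + 8529.98×5 = 2897.82 + 22659.93 + 144267.44 + 6434.8 + 1397.94 + 42649.9 = 220307.83
ΣP(Period 0)·Q(Period 0) = 74.97×34 + 2085.30×9 + 15975.27×8 + 191.08×40 + 236.75×6 + 10169.15×5 = 2548.98 + 18767.7 + 127802.16 + 7643.2 + 1420.5 + 50845.75 = 209028.29
Index = 220307.83 / 209028.29 × 100 = 105.3962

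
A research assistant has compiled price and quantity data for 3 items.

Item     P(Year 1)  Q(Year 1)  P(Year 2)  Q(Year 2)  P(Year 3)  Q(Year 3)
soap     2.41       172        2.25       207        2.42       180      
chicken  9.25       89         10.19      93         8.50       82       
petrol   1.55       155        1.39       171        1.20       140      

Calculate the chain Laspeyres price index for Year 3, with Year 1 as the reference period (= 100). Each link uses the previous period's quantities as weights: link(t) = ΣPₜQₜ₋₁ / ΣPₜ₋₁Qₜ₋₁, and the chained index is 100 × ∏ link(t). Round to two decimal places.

92.57

Link Year 1→Year 2:
ΣP(Year 2)Q(Year 1) = 2.25×172 + 10.19×89 + 1.39×155 = 387 + 906.91 + 215.45 = 1509.36
ΣP(Year 1)Q(Year 1) = 2.41×172 + 9.25×89 + 1.55×155 = 414.52 + 823.25 + 240.25 = 1478.02
link = 1509.36/1478.02 = 1.021204
Link Year 2→Year 3:
ΣP(Year 3)Q(Year 2) = 2.42×207 + 8.50×93 + 1.20×171 = 500.94 + 790.5 + 205.2 = 1496.64
ΣP(Year 2)Q(Year 2) = 2.25×207 + 10.19×93 + 1.39×171 = 465.75 + 947.67 + 237.69 = 1651.11
link = 1496.64/1651.11 = 0.906445
Chained index = 100 × 1.021204 × 0.906445 = 92.5665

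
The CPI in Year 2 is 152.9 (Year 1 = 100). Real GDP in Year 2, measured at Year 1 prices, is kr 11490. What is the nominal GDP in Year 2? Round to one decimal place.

17568.2

Nominal = Real × (Index/100) = 11490 × (152.9/100)
        = 11490 × 1.529 = 17568.2100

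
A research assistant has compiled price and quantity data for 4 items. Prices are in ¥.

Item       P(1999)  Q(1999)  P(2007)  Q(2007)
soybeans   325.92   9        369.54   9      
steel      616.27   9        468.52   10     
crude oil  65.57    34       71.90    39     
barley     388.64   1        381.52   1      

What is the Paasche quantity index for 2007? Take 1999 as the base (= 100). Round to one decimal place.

108.0

Paasche quantity index uses current-period prices as weights.
ΣP(2007)·Q(2007) = 369.54×9 + 468.52×10 + 71.90×39 + 381.52×1 = 3325.86 + 4685.2 + 2804.1 + 381.52 = 11196.68
ΣP(2007)·Q(1999) = 369.54×9 + 468.52×9 + 71.90×34 + 381.52×1 = 3325.86 + 4216.68 + 2444.6 + 381.52 = 10368.66
Index = 11196.68 / 10368.66 × 100 = 107.9858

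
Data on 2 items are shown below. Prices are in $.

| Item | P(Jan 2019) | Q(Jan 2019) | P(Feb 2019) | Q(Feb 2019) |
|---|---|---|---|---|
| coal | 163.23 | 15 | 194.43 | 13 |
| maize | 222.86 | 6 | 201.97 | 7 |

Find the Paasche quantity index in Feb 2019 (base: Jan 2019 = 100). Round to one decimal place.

95.5

Paasche quantity index uses current-period prices as weights.
ΣP(Feb 2019)·Q(Feb 2019) = 194.43×13 + 201.97×7 = 2527.59 + 1413.79 = 3941.38
ΣP(Feb 2019)·Q(Jan 2019) = 194.43×15 + 201.97×6 = 2916.45 + 1211.82 = 4128.27
Index = 3941.38 / 4128.27 × 100 = 95.4729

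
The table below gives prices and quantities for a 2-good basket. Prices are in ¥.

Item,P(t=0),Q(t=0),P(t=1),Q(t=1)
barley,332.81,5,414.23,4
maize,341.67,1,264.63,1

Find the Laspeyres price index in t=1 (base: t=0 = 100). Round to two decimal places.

116.46

Laspeyres price index uses base-period quantities as weights.
ΣP(t=1)·Q(t=0) = 414.23×5 + 264.63×1 = 2071.15 + 264.63 = 2335.78
ΣP(t=0)·Q(t=0) = 332.81×5 + 341.67×1 = 1664.05 + 341.67 = 2005.72
Index = 2335.78 / 2005.72 × 100 = 116.4559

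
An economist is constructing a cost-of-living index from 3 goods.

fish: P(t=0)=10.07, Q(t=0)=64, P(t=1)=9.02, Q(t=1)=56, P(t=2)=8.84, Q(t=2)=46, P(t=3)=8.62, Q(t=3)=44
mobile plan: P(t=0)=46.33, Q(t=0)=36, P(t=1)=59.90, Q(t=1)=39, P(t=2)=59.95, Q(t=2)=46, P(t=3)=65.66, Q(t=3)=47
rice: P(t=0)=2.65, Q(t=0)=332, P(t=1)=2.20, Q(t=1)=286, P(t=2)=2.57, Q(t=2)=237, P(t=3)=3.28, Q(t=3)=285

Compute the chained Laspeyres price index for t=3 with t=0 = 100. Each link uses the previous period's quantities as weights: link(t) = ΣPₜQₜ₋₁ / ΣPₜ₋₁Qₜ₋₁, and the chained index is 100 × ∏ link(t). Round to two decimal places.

Link t=0→t=1:
ΣP(t=1)Q(t=0) = 9.02×64 + 59.90×36 + 2.20×332 = 577.28 + 2156.4 + 730.4 = 3464.08
ΣP(t=0)Q(t=0) = 10.07×64 + 46.33×36 + 2.65×332 = 644.48 + 1667.88 + 879.8 = 3192.16
link = 3464.08/3192.16 = 1.085184
Link t=1→t=2:
ΣP(t=2)Q(t=1) = 8.84×56 + 59.95×39 + 2.57×286 = 495.04 + 2338.05 + 735.02 = 3568.11
ΣP(t=1)Q(t=1) = 9.02×56 + 59.90×39 + 2.20×286 = 505.12 + 2336.1 + 629.2 = 3470.42
link = 3568.11/3470.42 = 1.028149
Link t=2→t=3:
ΣP(t=3)Q(t=2) = 8.62×46 + 65.66×46 + 3.28×237 = 396.52 + 3020.36 + 777.36 = 4194.24
ΣP(t=2)Q(t=2) = 8.84×46 + 59.95×46 + 2.57×237 = 406.64 + 2757.7 + 609.09 = 3773.43
link = 4194.24/3773.43 = 1.111519
Chained index = 100 × 1.085184 × 1.028149 × 1.111519 = 124.0156

124.02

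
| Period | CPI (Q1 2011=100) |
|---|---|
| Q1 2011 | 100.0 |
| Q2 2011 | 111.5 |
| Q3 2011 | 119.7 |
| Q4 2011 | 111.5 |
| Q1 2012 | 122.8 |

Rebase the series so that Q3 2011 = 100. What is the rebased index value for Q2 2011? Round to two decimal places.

Rebased(Q2 2011) = 111.5 / 119.7 × 100 = 93.1495

93.15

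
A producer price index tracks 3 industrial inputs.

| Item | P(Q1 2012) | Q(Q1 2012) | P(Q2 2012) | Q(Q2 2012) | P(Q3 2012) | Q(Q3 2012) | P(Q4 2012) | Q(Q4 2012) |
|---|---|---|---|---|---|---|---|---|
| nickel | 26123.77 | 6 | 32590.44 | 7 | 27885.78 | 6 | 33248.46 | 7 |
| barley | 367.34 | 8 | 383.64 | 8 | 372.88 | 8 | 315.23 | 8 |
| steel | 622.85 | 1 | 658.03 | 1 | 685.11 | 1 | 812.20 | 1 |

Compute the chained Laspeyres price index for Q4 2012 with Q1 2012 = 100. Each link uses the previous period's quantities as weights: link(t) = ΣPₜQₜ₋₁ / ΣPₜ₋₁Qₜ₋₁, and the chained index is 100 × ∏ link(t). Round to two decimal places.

126.48

Link Q1 2012→Q2 2012:
ΣP(Q2 2012)Q(Q1 2012) = 32590.44×6 + 383.64×8 + 658.03×1 = 195542.64 + 3069.12 + 658.03 = 199269.79
ΣP(Q1 2012)Q(Q1 2012) = 26123.77×6 + 367.34×8 + 622.85×1 = 156742.62 + 2938.72 + 622.85 = 160304.19
link = 199269.79/160304.19 = 1.243073
Link Q2 2012→Q3 2012:
ΣP(Q3 2012)Q(Q2 2012) = 27885.78×7 + 372.88×8 + 685.11×1 = 195200.46 + 2983.04 + 685.11 = 198868.61
ΣP(Q2 2012)Q(Q2 2012) = 32590.44×7 + 383.64×8 + 658.03×1 = 228133.08 + 3069.12 + 658.03 = 231860.23
link = 198868.61/231860.23 = 0.857709
Link Q3 2012→Q4 2012:
ΣP(Q4 2012)Q(Q3 2012) = 33248.46×6 + 315.23×8 + 812.20×1 = 199490.76 + 2521.84 + 812.2 = 202824.8
ΣP(Q3 2012)Q(Q3 2012) = 27885.78×6 + 372.88×8 + 685.11×1 = 167314.68 + 2983.04 + 685.11 = 170982.83
link = 202824.8/170982.83 = 1.186229
Chained index = 100 × 1.243073 × 0.857709 × 1.186229 = 126.4751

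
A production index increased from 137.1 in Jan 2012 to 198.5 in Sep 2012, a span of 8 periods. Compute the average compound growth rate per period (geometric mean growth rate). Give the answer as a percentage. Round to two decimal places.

4.73%

Growth factor = (198.5/137.1)^(1/8) = (1.447848)^(1/8) = 1.047346
Growth rate = 1.047346 − 1 = 0.047346 = 4.7346%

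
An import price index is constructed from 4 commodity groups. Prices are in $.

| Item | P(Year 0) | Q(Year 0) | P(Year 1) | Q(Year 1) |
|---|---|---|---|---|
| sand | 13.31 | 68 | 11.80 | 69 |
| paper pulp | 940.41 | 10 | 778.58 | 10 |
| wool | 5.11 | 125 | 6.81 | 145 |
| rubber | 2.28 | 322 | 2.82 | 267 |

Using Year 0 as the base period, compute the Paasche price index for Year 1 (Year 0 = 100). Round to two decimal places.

88.59

Paasche price index uses current-period quantities as weights.
ΣP(Year 1)·Q(Year 1) = 11.80×69 + 778.58×10 + 6.81×145 + 2.82×267 = 814.2 + 7785.8 + 987.45 + 752.94 = 10340.39
ΣP(Year 0)·Q(Year 1) = 13.31×69 + 940.41×10 + 5.11×145 + 2.28×267 = 918.39 + 9404.1 + 740.95 + 608.76 = 11672.2
Index = 10340.39 / 11672.2 × 100 = 88.5899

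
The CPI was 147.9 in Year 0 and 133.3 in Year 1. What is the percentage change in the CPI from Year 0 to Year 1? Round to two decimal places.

-9.87%

Change = (133.3 − 147.9) / 147.9 × 100
       = -14.6 / 147.9 × 100 = -9.8715%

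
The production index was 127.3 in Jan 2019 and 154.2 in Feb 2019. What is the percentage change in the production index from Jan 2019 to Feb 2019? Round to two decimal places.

21.13%

Change = (154.2 − 127.3) / 127.3 × 100
       = 26.9 / 127.3 × 100 = 21.1312%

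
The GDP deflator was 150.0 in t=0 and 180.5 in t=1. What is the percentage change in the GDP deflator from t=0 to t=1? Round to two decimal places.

20.33%

Change = (180.5 − 150.0) / 150.0 × 100
       = 30.5 / 150.0 × 100 = 20.3333%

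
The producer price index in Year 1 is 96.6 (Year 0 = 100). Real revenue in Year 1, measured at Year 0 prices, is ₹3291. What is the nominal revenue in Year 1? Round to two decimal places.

3179.11

Nominal = Real × (Index/100) = 3291 × (96.6/100)
        = 3291 × 0.966 = 3179.1060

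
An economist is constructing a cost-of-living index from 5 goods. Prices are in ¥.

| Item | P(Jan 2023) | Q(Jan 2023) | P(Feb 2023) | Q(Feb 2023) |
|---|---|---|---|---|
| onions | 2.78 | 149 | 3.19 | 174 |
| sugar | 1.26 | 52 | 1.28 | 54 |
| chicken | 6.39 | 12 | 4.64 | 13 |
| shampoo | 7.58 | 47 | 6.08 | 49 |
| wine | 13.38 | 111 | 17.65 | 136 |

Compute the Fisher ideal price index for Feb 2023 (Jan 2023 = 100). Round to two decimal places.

119.12

Laspeyres component (base-period weights):
ΣP(Feb 2023)Q(Jan 2023) = 3.19×149 + 1.28×52 + 4.64×12 + 6.08×47 + 17.65×111 = 475.31 + 66.56 + 55.68 + 285.76 + 1959.15 = 2842.46
ΣP(Jan 2023)Q(Jan 2023) = 2.78×149 + 1.26×52 + 6.39×12 + 7.58×47 + 13.38×111 = 414.22 + 65.52 + 76.68 + 356.26 + 1485.18 = 2397.86
L = 2842.46 / 2397.86 × 100 = 118.5415
Paasche component (current-period weights):
ΣP(Feb 2023)Q(Feb 2023) = 3.19×174 + 1.28×54 + 4.64×13 + 6.08×49 + 17.65×136 = 555.06 + 69.12 + 60.32 + 297.92 + 2400.4 = 3382.82
ΣP(Jan 2023)Q(Feb 2023) = 2.78×174 + 1.26×54 + 6.39×13 + 7.58×49 + 13.38×136 = 483.72 + 68.04 + 83.07 + 371.42 + 1819.68 = 2825.93
P = 3382.82 / 2825.93 × 100 = 119.7064
Fisher = √(L × P) = √(118.5415 × 119.7064) = 119.1226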